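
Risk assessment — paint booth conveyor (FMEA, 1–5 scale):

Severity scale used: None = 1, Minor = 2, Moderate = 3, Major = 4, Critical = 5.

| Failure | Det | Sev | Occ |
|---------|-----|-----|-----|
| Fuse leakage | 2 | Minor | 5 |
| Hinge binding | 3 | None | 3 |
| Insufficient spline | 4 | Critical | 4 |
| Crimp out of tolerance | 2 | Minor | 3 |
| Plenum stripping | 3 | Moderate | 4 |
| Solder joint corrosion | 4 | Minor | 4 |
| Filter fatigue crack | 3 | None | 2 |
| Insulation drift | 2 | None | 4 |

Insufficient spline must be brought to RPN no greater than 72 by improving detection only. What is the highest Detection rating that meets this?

Insufficient spline: S=5, O=4, D=4 → current RPN = 80.
Fixed product = 20. Need 20 × D ≤ 72, so D ≤ 72/20 = 3.60.
Maximum integer Detection rating = 3 (gives RPN 60; D=4 would give 80 > 72).

3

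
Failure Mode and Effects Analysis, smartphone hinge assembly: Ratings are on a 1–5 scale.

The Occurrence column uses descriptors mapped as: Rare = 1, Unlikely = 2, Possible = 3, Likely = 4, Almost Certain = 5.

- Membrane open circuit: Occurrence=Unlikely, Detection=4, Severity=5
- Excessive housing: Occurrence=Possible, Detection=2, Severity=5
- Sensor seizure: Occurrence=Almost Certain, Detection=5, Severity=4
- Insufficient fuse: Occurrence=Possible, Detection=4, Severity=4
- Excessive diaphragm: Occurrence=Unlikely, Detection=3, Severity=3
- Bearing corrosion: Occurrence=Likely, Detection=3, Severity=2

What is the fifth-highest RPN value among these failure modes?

RPN = Severity × Occurrence × Detection:
  Membrane open circuit: 5 × 2 × 4 = 40
  Excessive housing: 5 × 3 × 2 = 30
  Sensor seizure: 4 × 5 × 5 = 100
  Insufficient fuse: 4 × 3 × 4 = 48
  Excessive diaphragm: 3 × 2 × 3 = 18
  Bearing corrosion: 2 × 4 × 3 = 24
Sorted descending: 100, 48, 40, 30, 24, 18.
The fifth-highest RPN is 24 (Bearing corrosion).

24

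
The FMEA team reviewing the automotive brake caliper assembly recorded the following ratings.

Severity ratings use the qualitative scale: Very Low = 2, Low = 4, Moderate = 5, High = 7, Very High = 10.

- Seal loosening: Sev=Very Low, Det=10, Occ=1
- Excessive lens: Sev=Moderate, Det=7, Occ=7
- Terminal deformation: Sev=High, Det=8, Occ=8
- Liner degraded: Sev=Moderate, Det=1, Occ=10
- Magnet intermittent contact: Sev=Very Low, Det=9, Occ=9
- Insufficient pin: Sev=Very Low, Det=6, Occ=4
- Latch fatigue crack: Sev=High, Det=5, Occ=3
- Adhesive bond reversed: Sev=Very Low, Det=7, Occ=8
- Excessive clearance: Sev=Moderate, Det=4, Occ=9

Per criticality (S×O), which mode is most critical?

Criticality = Severity × Occurrence:
  Seal loosening: 2 × 1 = 2
  Excessive lens: 5 × 7 = 35
  Terminal deformation: 7 × 8 = 56
  Liner degraded: 5 × 10 = 50
  Magnet intermittent contact: 2 × 9 = 18
  Insufficient pin: 2 × 4 = 8
  Latch fatigue crack: 7 × 3 = 21
  Adhesive bond reversed: 2 × 8 = 16
  Excessive clearance: 5 × 9 = 45
Highest criticality is 56 → Terminal deformation.

Terminal deformation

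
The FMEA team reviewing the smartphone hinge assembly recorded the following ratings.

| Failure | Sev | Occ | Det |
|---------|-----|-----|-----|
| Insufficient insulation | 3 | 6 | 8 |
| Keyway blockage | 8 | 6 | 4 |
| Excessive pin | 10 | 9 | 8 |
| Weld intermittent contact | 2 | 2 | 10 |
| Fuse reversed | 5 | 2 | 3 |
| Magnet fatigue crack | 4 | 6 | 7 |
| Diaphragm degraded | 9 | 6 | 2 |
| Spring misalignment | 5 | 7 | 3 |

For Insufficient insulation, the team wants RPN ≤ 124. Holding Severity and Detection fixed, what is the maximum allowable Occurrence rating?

Insufficient insulation: S=3, O=6, D=8 → current RPN = 144.
Fixed product = 24. Need 24 × O ≤ 124, so O ≤ 124/24 = 5.17.
Maximum integer Occurrence rating = 5 (gives RPN 120; O=6 would give 144 > 124).

5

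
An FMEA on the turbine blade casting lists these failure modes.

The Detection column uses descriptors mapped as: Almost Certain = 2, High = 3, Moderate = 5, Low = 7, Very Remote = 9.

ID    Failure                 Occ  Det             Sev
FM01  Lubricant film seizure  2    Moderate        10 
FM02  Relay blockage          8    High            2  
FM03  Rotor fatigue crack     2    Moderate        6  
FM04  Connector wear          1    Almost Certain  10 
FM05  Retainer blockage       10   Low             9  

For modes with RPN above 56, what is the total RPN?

RPN = Severity × Occurrence × Detection:
  FM01: 10 × 2 × 5 = 100
  FM02: 2 × 8 × 3 = 48
  FM03: 6 × 2 × 5 = 60
  FM04: 10 × 1 × 2 = 20
  FM05: 9 × 10 × 7 = 630
RPN > 56: FM01 (100), FM03 (60), FM05 (630).
Sum: 100 + 60 + 630 = 790.

790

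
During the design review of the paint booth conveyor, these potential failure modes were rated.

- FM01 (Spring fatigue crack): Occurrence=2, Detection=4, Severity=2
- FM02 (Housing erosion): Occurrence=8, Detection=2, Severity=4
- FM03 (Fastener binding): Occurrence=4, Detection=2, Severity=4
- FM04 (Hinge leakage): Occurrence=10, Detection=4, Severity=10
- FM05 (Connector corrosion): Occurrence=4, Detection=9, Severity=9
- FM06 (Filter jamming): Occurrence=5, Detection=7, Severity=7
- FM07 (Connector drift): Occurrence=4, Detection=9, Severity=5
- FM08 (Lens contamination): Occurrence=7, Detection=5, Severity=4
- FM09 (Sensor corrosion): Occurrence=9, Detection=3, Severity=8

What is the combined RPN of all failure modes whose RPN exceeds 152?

RPN = Severity × Occurrence × Detection:
  FM01: 2 × 2 × 4 = 16
  FM02: 4 × 8 × 2 = 64
  FM03: 4 × 4 × 2 = 32
  FM04: 10 × 10 × 4 = 400
  FM05: 9 × 4 × 9 = 324
  FM06: 7 × 5 × 7 = 245
  FM07: 5 × 4 × 9 = 180
  FM08: 4 × 7 × 5 = 140
  FM09: 8 × 9 × 3 = 216
RPN > 152: FM04 (400), FM05 (324), FM06 (245), FM07 (180), FM09 (216).
Sum: 400 + 324 + 245 + 180 + 216 = 1365.

1365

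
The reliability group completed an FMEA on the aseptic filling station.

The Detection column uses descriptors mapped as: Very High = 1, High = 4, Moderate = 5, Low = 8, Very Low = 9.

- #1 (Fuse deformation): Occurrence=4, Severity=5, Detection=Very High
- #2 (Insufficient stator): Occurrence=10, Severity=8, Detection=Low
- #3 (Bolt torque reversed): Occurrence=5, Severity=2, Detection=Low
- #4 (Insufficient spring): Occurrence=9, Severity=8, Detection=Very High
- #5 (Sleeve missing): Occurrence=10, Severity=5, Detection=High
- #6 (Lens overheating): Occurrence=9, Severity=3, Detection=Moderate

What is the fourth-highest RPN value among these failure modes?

80

RPN = Severity × Occurrence × Detection:
  #1: 5 × 4 × 1 = 20
  #2: 8 × 10 × 8 = 640
  #3: 2 × 5 × 8 = 80
  #4: 8 × 9 × 1 = 72
  #5: 5 × 10 × 4 = 200
  #6: 3 × 9 × 5 = 135
Sorted descending: 640, 200, 135, 80, 72, 20.
The fourth-highest RPN is 80 (#3).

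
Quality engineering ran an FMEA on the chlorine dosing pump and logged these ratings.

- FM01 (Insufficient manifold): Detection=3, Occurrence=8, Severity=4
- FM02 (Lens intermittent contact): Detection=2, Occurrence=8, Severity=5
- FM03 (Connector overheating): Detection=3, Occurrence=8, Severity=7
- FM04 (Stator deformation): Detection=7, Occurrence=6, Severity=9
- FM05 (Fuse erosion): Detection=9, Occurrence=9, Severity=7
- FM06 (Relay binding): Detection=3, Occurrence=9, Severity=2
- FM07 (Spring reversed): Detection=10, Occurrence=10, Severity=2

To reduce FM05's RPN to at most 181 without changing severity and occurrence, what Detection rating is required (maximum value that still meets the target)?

2

FM05: S=7, O=9, D=9 → current RPN = 567.
Fixed product = 63. Need 63 × D ≤ 181, so D ≤ 181/63 = 2.87.
Maximum integer Detection rating = 2 (gives RPN 126; D=3 would give 189 > 181).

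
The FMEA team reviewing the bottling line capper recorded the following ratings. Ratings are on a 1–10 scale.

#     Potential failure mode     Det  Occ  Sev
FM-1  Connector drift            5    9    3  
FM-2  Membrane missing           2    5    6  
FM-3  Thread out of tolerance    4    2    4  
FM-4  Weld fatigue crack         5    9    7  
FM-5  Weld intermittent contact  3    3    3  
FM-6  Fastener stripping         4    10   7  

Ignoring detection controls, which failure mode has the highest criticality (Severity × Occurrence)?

Criticality = Severity × Occurrence:
  FM-1: 3 × 9 = 27
  FM-2: 6 × 5 = 30
  FM-3: 4 × 2 = 8
  FM-4: 7 × 9 = 63
  FM-5: 3 × 3 = 9
  FM-6: 7 × 10 = 70
Highest criticality is 70 → FM-6.

FM-6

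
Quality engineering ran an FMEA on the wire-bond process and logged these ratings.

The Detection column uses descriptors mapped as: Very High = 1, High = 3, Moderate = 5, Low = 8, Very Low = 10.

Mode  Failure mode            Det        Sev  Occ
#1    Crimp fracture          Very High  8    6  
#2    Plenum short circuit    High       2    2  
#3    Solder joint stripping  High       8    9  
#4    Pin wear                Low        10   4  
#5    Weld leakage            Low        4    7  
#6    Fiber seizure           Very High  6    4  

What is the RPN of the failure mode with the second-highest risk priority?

224

RPN = Severity × Occurrence × Detection:
  #1: 8 × 6 × 1 = 48
  #2: 2 × 2 × 3 = 12
  #3: 8 × 9 × 3 = 216
  #4: 10 × 4 × 8 = 320
  #5: 4 × 7 × 8 = 224
  #6: 6 × 4 × 1 = 24
Sorted descending: 320, 224, 216, 48, 24, 12.
The second-highest RPN is 224 (#5).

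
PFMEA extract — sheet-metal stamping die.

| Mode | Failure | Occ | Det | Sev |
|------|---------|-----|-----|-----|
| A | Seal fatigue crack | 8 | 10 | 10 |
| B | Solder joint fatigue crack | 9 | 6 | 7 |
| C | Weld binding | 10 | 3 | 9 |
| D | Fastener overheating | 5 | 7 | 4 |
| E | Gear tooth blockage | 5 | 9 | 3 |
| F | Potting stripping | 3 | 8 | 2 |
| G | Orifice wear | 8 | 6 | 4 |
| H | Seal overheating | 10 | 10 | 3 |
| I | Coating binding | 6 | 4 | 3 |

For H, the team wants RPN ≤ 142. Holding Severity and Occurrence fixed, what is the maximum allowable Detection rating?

H: S=3, O=10, D=10 → current RPN = 300.
Fixed product = 30. Need 30 × D ≤ 142, so D ≤ 142/30 = 4.73.
Maximum integer Detection rating = 4 (gives RPN 120; D=5 would give 150 > 142).

4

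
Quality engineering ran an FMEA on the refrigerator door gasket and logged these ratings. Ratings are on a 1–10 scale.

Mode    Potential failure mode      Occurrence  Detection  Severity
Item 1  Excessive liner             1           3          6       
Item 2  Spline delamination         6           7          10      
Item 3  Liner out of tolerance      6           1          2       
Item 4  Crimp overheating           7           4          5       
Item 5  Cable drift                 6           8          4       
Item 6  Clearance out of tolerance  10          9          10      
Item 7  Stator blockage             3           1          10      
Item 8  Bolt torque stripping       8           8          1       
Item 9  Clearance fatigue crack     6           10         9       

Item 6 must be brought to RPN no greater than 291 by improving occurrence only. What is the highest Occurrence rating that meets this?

3

Item 6: S=10, O=10, D=9 → current RPN = 900.
Fixed product = 90. Need 90 × O ≤ 291, so O ≤ 291/90 = 3.23.
Maximum integer Occurrence rating = 3 (gives RPN 270; O=4 would give 360 > 291).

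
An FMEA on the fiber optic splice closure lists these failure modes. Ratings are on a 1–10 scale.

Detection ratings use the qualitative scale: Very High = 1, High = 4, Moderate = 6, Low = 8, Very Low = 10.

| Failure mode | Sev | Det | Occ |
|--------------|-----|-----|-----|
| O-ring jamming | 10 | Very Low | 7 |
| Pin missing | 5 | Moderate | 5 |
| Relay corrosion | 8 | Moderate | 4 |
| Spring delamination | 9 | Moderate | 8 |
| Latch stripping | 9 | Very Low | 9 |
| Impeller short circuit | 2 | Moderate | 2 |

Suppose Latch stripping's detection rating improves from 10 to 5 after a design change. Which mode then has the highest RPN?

O-ring jamming

RPN = Severity × Occurrence × Detection:
  O-ring jamming: 10 × 7 × 10 = 700
  Pin missing: 5 × 5 × 6 = 150
  Relay corrosion: 8 × 4 × 6 = 192
  Spring delamination: 9 × 8 × 6 = 432
  Latch stripping: 9 × 9 × 10 = 810
  Impeller short circuit: 2 × 2 × 6 = 24
After action: Latch stripping → 9 × 9 × 5 = 405.
Revised RPNs: O-ring jamming=700, Spring delamination=432, Latch stripping=405, Relay corrosion=192, Pin missing=150, Impeller short circuit=24.
Highest is now O-ring jamming (700).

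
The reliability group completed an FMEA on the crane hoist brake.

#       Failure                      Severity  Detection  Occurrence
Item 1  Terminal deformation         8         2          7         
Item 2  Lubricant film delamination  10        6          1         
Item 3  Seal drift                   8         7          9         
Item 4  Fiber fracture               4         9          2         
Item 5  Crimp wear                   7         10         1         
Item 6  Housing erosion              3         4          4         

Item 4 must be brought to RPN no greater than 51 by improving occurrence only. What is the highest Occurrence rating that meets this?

1

Item 4: S=4, O=2, D=9 → current RPN = 72.
Fixed product = 36. Need 36 × O ≤ 51, so O ≤ 51/36 = 1.42.
Maximum integer Occurrence rating = 1 (gives RPN 36; O=2 would give 72 > 51).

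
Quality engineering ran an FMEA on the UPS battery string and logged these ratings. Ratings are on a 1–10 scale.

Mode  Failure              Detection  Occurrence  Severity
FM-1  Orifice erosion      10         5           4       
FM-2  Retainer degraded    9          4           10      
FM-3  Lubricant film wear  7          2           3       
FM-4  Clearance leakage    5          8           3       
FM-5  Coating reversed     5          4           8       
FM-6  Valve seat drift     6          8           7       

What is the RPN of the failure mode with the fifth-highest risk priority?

RPN = Severity × Occurrence × Detection:
  FM-1: 4 × 5 × 10 = 200
  FM-2: 10 × 4 × 9 = 360
  FM-3: 3 × 2 × 7 = 42
  FM-4: 3 × 8 × 5 = 120
  FM-5: 8 × 4 × 5 = 160
  FM-6: 7 × 8 × 6 = 336
Sorted descending: 360, 336, 200, 160, 120, 42.
The fifth-highest RPN is 120 (FM-4).

120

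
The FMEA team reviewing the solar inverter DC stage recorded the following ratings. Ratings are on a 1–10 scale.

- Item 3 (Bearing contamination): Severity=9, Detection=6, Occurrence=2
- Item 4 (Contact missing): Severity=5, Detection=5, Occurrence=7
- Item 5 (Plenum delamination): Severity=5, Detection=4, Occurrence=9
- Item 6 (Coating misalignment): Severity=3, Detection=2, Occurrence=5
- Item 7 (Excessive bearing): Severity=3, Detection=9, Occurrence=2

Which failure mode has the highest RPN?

Item 5

RPN = Severity × Occurrence × Detection:
  Item 3: 9 × 2 × 6 = 108
  Item 4: 5 × 7 × 5 = 175
  Item 5: 5 × 9 × 4 = 180
  Item 6: 3 × 5 × 2 = 30
  Item 7: 3 × 2 × 9 = 54
Highest RPN is 180 → Item 5.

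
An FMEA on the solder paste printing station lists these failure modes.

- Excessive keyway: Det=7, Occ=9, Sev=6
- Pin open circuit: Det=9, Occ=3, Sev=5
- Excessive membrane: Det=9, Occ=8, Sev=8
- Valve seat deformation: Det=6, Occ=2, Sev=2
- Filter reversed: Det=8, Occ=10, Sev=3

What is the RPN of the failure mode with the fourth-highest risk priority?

135

RPN = Severity × Occurrence × Detection:
  Excessive keyway: 6 × 9 × 7 = 378
  Pin open circuit: 5 × 3 × 9 = 135
  Excessive membrane: 8 × 8 × 9 = 576
  Valve seat deformation: 2 × 2 × 6 = 24
  Filter reversed: 3 × 10 × 8 = 240
Sorted descending: 576, 378, 240, 135, 24.
The fourth-highest RPN is 135 (Pin open circuit).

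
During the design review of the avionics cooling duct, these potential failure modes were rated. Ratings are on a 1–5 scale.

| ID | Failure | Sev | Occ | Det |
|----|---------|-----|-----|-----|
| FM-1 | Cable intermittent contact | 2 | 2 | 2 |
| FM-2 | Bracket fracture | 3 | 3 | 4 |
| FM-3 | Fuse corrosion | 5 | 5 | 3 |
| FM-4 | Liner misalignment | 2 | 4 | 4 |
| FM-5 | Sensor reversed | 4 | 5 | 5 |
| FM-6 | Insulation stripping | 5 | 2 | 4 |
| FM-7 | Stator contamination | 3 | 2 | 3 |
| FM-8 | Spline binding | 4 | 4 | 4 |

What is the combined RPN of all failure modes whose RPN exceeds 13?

365

RPN = Severity × Occurrence × Detection:
  FM-1: 2 × 2 × 2 = 8
  FM-2: 3 × 3 × 4 = 36
  FM-3: 5 × 5 × 3 = 75
  FM-4: 2 × 4 × 4 = 32
  FM-5: 4 × 5 × 5 = 100
  FM-6: 5 × 2 × 4 = 40
  FM-7: 3 × 2 × 3 = 18
  FM-8: 4 × 4 × 4 = 64
RPN > 13: FM-2 (36), FM-3 (75), FM-4 (32), FM-5 (100), FM-6 (40), FM-7 (18), FM-8 (64).
Sum: 36 + 75 + 32 + 100 + 40 + 18 + 64 = 365.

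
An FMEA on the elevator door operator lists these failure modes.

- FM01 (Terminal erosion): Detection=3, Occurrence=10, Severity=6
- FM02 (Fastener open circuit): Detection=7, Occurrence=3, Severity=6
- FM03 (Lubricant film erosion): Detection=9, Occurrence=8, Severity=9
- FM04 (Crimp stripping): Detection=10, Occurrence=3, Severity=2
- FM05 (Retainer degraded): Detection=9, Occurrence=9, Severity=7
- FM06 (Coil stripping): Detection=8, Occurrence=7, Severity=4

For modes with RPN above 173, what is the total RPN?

1619

RPN = Severity × Occurrence × Detection:
  FM01: 6 × 10 × 3 = 180
  FM02: 6 × 3 × 7 = 126
  FM03: 9 × 8 × 9 = 648
  FM04: 2 × 3 × 10 = 60
  FM05: 7 × 9 × 9 = 567
  FM06: 4 × 7 × 8 = 224
RPN > 173: FM01 (180), FM03 (648), FM05 (567), FM06 (224).
Sum: 180 + 648 + 567 + 224 = 1619.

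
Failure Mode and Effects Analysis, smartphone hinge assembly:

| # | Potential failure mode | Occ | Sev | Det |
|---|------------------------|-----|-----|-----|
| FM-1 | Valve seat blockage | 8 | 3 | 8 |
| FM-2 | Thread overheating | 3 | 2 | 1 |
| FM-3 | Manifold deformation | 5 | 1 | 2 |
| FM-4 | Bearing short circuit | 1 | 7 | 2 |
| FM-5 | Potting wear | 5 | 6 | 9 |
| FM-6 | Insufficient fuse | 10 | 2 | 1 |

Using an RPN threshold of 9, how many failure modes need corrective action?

5

RPN = Severity × Occurrence × Detection:
  FM-1: 3 × 8 × 8 = 192
  FM-2: 2 × 3 × 1 = 6
  FM-3: 1 × 5 × 2 = 10
  FM-4: 7 × 1 × 2 = 14
  FM-5: 6 × 5 × 9 = 270
  FM-6: 2 × 10 × 1 = 20
Modes with RPN ≥ 9: FM-1 (192), FM-3 (10), FM-4 (14), FM-5 (270), FM-6 (20) → 5.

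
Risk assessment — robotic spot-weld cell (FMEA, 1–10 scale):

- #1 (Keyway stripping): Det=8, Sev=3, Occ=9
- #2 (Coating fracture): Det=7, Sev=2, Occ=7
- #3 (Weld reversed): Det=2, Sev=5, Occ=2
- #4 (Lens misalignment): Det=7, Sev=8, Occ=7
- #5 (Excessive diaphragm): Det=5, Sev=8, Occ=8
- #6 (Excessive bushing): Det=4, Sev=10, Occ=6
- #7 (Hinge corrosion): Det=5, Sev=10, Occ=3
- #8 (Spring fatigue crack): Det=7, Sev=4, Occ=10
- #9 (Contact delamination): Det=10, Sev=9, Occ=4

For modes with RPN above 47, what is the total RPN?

RPN = Severity × Occurrence × Detection:
  #1: 3 × 9 × 8 = 216
  #2: 2 × 7 × 7 = 98
  #3: 5 × 2 × 2 = 20
  #4: 8 × 7 × 7 = 392
  #5: 8 × 8 × 5 = 320
  #6: 10 × 6 × 4 = 240
  #7: 10 × 3 × 5 = 150
  #8: 4 × 10 × 7 = 280
  #9: 9 × 4 × 10 = 360
RPN > 47: #1 (216), #2 (98), #4 (392), #5 (320), #6 (240), #7 (150), #8 (280), #9 (360).
Sum: 216 + 98 + 392 + 320 + 240 + 150 + 280 + 360 = 2056.

2056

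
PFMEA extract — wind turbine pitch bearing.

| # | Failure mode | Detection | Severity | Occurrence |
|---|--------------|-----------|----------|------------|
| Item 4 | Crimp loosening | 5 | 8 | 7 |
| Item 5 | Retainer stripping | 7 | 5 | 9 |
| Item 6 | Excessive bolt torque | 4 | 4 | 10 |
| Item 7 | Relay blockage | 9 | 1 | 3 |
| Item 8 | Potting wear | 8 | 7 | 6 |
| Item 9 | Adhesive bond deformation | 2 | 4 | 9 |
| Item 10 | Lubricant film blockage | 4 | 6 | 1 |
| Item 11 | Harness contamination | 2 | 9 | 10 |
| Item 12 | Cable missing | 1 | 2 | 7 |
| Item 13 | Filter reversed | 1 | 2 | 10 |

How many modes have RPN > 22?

8

RPN = Severity × Occurrence × Detection:
  Item 4: 8 × 7 × 5 = 280
  Item 5: 5 × 9 × 7 = 315
  Item 6: 4 × 10 × 4 = 160
  Item 7: 1 × 3 × 9 = 27
  Item 8: 7 × 6 × 8 = 336
  Item 9: 4 × 9 × 2 = 72
  Item 10: 6 × 1 × 4 = 24
  Item 11: 9 × 10 × 2 = 180
  Item 12: 2 × 7 × 1 = 14
  Item 13: 2 × 10 × 1 = 20
Modes with RPN > 22: Item 4 (280), Item 5 (315), Item 6 (160), Item 7 (27), Item 8 (336), Item 9 (72), Item 10 (24), Item 11 (180) → 8.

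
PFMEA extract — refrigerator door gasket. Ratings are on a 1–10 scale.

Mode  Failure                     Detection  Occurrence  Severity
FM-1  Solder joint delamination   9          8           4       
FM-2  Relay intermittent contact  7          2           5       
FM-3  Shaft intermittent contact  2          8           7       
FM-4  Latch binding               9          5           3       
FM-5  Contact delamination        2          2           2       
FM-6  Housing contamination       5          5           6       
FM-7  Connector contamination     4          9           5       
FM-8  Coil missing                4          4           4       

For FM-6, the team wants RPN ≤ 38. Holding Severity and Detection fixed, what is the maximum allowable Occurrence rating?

FM-6: S=6, O=5, D=5 → current RPN = 150.
Fixed product = 30. Need 30 × O ≤ 38, so O ≤ 38/30 = 1.27.
Maximum integer Occurrence rating = 1 (gives RPN 30; O=2 would give 60 > 38).

1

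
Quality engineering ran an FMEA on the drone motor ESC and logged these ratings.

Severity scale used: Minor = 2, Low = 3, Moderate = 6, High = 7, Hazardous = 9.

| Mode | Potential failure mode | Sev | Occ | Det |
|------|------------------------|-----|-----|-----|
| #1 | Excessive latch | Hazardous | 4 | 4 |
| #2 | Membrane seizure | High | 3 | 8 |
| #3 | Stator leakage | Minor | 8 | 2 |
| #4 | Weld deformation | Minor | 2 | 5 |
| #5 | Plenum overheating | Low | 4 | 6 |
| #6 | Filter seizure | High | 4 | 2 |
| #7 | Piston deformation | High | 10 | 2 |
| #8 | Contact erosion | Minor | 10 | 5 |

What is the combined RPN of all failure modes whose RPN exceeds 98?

552

RPN = Severity × Occurrence × Detection:
  #1: 9 × 4 × 4 = 144
  #2: 7 × 3 × 8 = 168
  #3: 2 × 8 × 2 = 32
  #4: 2 × 2 × 5 = 20
  #5: 3 × 4 × 6 = 72
  #6: 7 × 4 × 2 = 56
  #7: 7 × 10 × 2 = 140
  #8: 2 × 10 × 5 = 100
RPN > 98: #1 (144), #2 (168), #7 (140), #8 (100).
Sum: 144 + 168 + 140 + 100 = 552.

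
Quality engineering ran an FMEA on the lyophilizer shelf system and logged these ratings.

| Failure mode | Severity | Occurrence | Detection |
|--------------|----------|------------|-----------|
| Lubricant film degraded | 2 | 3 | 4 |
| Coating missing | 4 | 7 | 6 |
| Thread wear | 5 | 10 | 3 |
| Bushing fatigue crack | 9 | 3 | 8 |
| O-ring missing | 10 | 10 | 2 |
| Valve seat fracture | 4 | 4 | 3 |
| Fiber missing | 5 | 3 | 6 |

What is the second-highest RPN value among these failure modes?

RPN = Severity × Occurrence × Detection:
  Lubricant film degraded: 2 × 3 × 4 = 24
  Coating missing: 4 × 7 × 6 = 168
  Thread wear: 5 × 10 × 3 = 150
  Bushing fatigue crack: 9 × 3 × 8 = 216
  O-ring missing: 10 × 10 × 2 = 200
  Valve seat fracture: 4 × 4 × 3 = 48
  Fiber missing: 5 × 3 × 6 = 90
Sorted descending: 216, 200, 168, 150, 90, 48, 24.
The second-highest RPN is 200 (O-ring missing).

200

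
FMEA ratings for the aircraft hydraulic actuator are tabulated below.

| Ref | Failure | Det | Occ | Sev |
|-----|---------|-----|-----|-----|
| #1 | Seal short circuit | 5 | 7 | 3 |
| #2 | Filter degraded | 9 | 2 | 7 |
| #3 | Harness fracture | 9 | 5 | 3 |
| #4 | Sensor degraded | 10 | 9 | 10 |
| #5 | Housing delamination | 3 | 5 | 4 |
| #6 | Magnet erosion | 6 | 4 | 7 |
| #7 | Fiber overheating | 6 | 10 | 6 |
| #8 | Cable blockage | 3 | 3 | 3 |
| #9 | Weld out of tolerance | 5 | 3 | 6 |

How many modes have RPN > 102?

RPN = Severity × Occurrence × Detection:
  #1: 3 × 7 × 5 = 105
  #2: 7 × 2 × 9 = 126
  #3: 3 × 5 × 9 = 135
  #4: 10 × 9 × 10 = 900
  #5: 4 × 5 × 3 = 60
  #6: 7 × 4 × 6 = 168
  #7: 6 × 10 × 6 = 360
  #8: 3 × 3 × 3 = 27
  #9: 6 × 3 × 5 = 90
Modes with RPN > 102: #1 (105), #2 (126), #3 (135), #4 (900), #6 (168), #7 (360) → 6.

6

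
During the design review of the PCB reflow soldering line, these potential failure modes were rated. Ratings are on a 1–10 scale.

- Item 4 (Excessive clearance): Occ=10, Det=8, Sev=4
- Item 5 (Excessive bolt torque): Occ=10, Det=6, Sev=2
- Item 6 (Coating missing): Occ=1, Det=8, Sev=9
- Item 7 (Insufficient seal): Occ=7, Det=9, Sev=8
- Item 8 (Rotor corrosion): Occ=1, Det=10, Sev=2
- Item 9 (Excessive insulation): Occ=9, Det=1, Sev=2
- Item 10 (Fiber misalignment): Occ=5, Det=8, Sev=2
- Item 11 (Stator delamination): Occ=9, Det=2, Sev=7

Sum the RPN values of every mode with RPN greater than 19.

1242

RPN = Severity × Occurrence × Detection:
  Item 4: 4 × 10 × 8 = 320
  Item 5: 2 × 10 × 6 = 120
  Item 6: 9 × 1 × 8 = 72
  Item 7: 8 × 7 × 9 = 504
  Item 8: 2 × 1 × 10 = 20
  Item 9: 2 × 9 × 1 = 18
  Item 10: 2 × 5 × 8 = 80
  Item 11: 7 × 9 × 2 = 126
RPN > 19: Item 4 (320), Item 5 (120), Item 6 (72), Item 7 (504), Item 8 (20), Item 10 (80), Item 11 (126).
Sum: 320 + 120 + 72 + 504 + 20 + 80 + 126 = 1242.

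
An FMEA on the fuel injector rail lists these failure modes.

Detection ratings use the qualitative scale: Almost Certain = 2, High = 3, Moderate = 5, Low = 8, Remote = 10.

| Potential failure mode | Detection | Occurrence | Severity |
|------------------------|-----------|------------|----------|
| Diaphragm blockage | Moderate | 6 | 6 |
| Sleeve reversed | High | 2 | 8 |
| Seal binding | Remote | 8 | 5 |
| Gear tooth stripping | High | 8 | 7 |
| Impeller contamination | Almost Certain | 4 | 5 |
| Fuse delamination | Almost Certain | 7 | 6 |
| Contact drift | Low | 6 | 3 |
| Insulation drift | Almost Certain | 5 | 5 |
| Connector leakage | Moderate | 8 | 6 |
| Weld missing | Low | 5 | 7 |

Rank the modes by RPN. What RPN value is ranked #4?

180

RPN = Severity × Occurrence × Detection:
  Diaphragm blockage: 6 × 6 × 5 = 180
  Sleeve reversed: 8 × 2 × 3 = 48
  Seal binding: 5 × 8 × 10 = 400
  Gear tooth stripping: 7 × 8 × 3 = 168
  Impeller contamination: 5 × 4 × 2 = 40
  Fuse delamination: 6 × 7 × 2 = 84
  Contact drift: 3 × 6 × 8 = 144
  Insulation drift: 5 × 5 × 2 = 50
  Connector leakage: 6 × 8 × 5 = 240
  Weld missing: 7 × 5 × 8 = 280
Sorted descending: 400, 280, 240, 180, 168, 144, 84, 50, 48, 40.
The fourth-highest RPN is 180 (Diaphragm blockage).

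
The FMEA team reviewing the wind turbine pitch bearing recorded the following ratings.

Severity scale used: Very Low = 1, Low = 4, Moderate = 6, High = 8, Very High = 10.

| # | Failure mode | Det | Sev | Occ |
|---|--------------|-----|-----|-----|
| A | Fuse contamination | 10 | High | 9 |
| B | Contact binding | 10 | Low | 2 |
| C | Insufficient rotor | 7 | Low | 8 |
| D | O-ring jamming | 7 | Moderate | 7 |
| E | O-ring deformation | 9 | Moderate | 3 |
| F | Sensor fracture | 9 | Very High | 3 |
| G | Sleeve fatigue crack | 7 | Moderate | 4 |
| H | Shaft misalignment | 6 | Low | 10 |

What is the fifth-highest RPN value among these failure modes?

RPN = Severity × Occurrence × Detection:
  A: 8 × 9 × 10 = 720
  B: 4 × 2 × 10 = 80
  C: 4 × 8 × 7 = 224
  D: 6 × 7 × 7 = 294
  E: 6 × 3 × 9 = 162
  F: 10 × 3 × 9 = 270
  G: 6 × 4 × 7 = 168
  H: 4 × 10 × 6 = 240
Sorted descending: 720, 294, 270, 240, 224, 168, 162, 80.
The fifth-highest RPN is 224 (C).

224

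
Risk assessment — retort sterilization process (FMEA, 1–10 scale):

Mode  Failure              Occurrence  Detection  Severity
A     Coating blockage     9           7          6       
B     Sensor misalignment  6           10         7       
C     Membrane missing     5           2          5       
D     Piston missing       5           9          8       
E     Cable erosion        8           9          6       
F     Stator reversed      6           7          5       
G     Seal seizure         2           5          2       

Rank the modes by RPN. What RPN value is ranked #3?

RPN = Severity × Occurrence × Detection:
  A: 6 × 9 × 7 = 378
  B: 7 × 6 × 10 = 420
  C: 5 × 5 × 2 = 50
  D: 8 × 5 × 9 = 360
  E: 6 × 8 × 9 = 432
  F: 5 × 6 × 7 = 210
  G: 2 × 2 × 5 = 20
Sorted descending: 432, 420, 378, 360, 210, 50, 20.
The third-highest RPN is 378 (A).

378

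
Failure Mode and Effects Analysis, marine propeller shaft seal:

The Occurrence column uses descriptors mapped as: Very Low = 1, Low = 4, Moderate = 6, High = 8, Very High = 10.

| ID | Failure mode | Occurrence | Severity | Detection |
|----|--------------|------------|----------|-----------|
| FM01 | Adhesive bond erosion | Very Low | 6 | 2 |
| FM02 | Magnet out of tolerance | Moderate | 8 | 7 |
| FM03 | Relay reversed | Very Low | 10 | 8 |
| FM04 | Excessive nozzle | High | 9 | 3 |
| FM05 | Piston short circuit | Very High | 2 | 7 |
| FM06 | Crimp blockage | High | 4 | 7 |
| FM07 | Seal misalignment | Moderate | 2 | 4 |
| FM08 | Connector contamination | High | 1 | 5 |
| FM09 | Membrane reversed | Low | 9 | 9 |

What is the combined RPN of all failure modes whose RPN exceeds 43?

RPN = Severity × Occurrence × Detection:
  FM01: 6 × 1 × 2 = 12
  FM02: 8 × 6 × 7 = 336
  FM03: 10 × 1 × 8 = 80
  FM04: 9 × 8 × 3 = 216
  FM05: 2 × 10 × 7 = 140
  FM06: 4 × 8 × 7 = 224
  FM07: 2 × 6 × 4 = 48
  FM08: 1 × 8 × 5 = 40
  FM09: 9 × 4 × 9 = 324
RPN > 43: FM02 (336), FM03 (80), FM04 (216), FM05 (140), FM06 (224), FM07 (48), FM09 (324).
Sum: 336 + 80 + 216 + 140 + 224 + 48 + 324 = 1368.

1368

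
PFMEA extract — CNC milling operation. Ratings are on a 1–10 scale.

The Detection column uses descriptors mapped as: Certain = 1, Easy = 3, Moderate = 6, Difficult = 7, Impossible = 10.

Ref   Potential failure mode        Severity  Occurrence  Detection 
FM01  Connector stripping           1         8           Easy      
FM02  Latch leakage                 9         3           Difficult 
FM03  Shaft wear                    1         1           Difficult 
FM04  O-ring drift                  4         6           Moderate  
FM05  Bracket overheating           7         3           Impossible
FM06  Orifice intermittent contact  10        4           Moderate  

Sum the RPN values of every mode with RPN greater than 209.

RPN = Severity × Occurrence × Detection:
  FM01: 1 × 8 × 3 = 24
  FM02: 9 × 3 × 7 = 189
  FM03: 1 × 1 × 7 = 7
  FM04: 4 × 6 × 6 = 144
  FM05: 7 × 3 × 10 = 210
  FM06: 10 × 4 × 6 = 240
RPN > 209: FM05 (210), FM06 (240).
Sum: 210 + 240 = 450.

450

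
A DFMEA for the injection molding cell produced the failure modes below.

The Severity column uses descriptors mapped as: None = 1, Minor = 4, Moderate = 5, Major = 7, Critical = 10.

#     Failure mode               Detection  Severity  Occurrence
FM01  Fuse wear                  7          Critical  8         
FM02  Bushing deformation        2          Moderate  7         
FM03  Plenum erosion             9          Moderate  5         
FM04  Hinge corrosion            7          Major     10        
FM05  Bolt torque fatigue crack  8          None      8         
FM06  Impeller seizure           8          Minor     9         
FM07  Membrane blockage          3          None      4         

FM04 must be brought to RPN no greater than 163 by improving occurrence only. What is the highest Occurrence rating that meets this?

3

FM04: S=7, O=10, D=7 → current RPN = 490.
Fixed product = 49. Need 49 × O ≤ 163, so O ≤ 163/49 = 3.33.
Maximum integer Occurrence rating = 3 (gives RPN 147; O=4 would give 196 > 163).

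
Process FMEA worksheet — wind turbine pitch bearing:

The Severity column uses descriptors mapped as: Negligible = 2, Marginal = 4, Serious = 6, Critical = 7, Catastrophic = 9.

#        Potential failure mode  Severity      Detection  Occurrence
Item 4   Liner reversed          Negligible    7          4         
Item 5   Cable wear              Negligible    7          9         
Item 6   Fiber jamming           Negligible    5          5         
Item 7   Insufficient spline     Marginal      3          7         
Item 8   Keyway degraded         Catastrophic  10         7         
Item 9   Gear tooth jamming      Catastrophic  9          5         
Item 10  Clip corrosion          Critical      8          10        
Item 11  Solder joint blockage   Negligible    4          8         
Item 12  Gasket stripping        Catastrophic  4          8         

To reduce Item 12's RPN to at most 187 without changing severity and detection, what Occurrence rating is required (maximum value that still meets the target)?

Item 12: S=9, O=8, D=4 → current RPN = 288.
Fixed product = 36. Need 36 × O ≤ 187, so O ≤ 187/36 = 5.19.
Maximum integer Occurrence rating = 5 (gives RPN 180; O=6 would give 216 > 187).

5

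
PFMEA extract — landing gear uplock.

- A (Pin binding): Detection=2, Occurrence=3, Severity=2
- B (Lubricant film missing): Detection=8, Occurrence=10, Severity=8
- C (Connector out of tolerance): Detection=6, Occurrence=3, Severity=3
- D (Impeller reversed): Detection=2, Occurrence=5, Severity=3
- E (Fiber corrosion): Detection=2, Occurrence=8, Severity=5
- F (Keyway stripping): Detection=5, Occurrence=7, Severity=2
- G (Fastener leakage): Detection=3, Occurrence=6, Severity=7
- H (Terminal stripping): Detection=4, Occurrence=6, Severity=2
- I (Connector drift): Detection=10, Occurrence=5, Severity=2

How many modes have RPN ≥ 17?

8

RPN = Severity × Occurrence × Detection:
  A: 2 × 3 × 2 = 12
  B: 8 × 10 × 8 = 640
  C: 3 × 3 × 6 = 54
  D: 3 × 5 × 2 = 30
  E: 5 × 8 × 2 = 80
  F: 2 × 7 × 5 = 70
  G: 7 × 6 × 3 = 126
  H: 2 × 6 × 4 = 48
  I: 2 × 5 × 10 = 100
Modes with RPN ≥ 17: B (640), C (54), D (30), E (80), F (70), G (126), H (48), I (100) → 8.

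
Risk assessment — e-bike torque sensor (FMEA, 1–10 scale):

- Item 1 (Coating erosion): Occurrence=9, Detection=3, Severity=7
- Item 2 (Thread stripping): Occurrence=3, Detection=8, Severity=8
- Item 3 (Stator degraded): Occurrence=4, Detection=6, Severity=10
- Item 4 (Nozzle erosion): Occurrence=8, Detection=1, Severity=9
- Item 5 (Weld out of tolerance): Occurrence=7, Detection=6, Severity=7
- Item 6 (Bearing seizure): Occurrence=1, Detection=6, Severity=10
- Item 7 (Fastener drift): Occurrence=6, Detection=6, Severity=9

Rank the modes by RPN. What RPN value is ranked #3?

RPN = Severity × Occurrence × Detection:
  Item 1: 7 × 9 × 3 = 189
  Item 2: 8 × 3 × 8 = 192
  Item 3: 10 × 4 × 6 = 240
  Item 4: 9 × 8 × 1 = 72
  Item 5: 7 × 7 × 6 = 294
  Item 6: 10 × 1 × 6 = 60
  Item 7: 9 × 6 × 6 = 324
Sorted descending: 324, 294, 240, 192, 189, 72, 60.
The third-highest RPN is 240 (Item 3).

240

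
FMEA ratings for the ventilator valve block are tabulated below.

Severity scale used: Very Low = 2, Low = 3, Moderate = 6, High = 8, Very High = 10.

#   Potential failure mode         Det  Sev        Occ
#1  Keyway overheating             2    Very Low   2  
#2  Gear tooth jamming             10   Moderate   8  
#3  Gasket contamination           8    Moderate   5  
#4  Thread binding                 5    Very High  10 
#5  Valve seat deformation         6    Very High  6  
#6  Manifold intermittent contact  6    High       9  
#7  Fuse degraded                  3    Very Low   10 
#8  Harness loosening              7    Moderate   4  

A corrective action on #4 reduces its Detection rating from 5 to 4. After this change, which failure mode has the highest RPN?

RPN = Severity × Occurrence × Detection:
  #1: 2 × 2 × 2 = 8
  #2: 6 × 8 × 10 = 480
  #3: 6 × 5 × 8 = 240
  #4: 10 × 10 × 5 = 500
  #5: 10 × 6 × 6 = 360
  #6: 8 × 9 × 6 = 432
  #7: 2 × 10 × 3 = 60
  #8: 6 × 4 × 7 = 168
After action: #4 → 10 × 10 × 4 = 400.
Revised RPNs: #2=480, #6=432, #4=400, #5=360, #3=240, #8=168, #7=60, #1=8.
Highest is now #2 (480).

#2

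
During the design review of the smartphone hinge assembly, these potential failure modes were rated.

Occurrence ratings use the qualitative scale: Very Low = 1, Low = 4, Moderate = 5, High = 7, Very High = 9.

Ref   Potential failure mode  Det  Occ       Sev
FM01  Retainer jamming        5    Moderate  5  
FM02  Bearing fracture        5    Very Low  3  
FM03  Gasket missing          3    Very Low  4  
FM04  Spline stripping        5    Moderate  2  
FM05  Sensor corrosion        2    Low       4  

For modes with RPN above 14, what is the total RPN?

222

RPN = Severity × Occurrence × Detection:
  FM01: 5 × 5 × 5 = 125
  FM02: 3 × 1 × 5 = 15
  FM03: 4 × 1 × 3 = 12
  FM04: 2 × 5 × 5 = 50
  FM05: 4 × 4 × 2 = 32
RPN > 14: FM01 (125), FM02 (15), FM04 (50), FM05 (32).
Sum: 125 + 15 + 50 + 32 = 222.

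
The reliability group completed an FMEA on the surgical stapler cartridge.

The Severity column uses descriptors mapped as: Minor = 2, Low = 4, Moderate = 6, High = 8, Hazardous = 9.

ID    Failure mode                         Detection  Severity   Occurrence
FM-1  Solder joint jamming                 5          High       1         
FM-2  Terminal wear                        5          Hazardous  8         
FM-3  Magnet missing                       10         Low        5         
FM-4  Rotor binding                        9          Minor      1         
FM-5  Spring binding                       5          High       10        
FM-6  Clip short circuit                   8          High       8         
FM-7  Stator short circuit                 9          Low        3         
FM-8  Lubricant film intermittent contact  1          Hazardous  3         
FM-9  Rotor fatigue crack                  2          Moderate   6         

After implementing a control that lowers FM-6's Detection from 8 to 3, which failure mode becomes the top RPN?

RPN = Severity × Occurrence × Detection:
  FM-1: 8 × 1 × 5 = 40
  FM-2: 9 × 8 × 5 = 360
  FM-3: 4 × 5 × 10 = 200
  FM-4: 2 × 1 × 9 = 18
  FM-5: 8 × 10 × 5 = 400
  FM-6: 8 × 8 × 8 = 512
  FM-7: 4 × 3 × 9 = 108
  FM-8: 9 × 3 × 1 = 27
  FM-9: 6 × 6 × 2 = 72
After action: FM-6 → 8 × 8 × 3 = 192.
Revised RPNs: FM-5=400, FM-2=360, FM-3=200, FM-6=192, FM-7=108, FM-9=72, FM-1=40, FM-8=27, FM-4=18.
Highest is now FM-5 (400).

FM-5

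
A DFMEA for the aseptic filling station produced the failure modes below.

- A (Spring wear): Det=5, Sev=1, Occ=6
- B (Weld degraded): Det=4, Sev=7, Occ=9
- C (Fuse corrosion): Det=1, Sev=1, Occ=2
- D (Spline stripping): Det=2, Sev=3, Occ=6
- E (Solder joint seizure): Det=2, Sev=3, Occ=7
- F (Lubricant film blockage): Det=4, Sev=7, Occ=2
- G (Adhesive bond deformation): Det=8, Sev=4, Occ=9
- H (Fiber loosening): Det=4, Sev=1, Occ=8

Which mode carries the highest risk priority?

RPN = Severity × Occurrence × Detection:
  A: 1 × 6 × 5 = 30
  B: 7 × 9 × 4 = 252
  C: 1 × 2 × 1 = 2
  D: 3 × 6 × 2 = 36
  E: 3 × 7 × 2 = 42
  F: 7 × 2 × 4 = 56
  G: 4 × 9 × 8 = 288
  H: 1 × 8 × 4 = 32
Highest RPN is 288 → G.

G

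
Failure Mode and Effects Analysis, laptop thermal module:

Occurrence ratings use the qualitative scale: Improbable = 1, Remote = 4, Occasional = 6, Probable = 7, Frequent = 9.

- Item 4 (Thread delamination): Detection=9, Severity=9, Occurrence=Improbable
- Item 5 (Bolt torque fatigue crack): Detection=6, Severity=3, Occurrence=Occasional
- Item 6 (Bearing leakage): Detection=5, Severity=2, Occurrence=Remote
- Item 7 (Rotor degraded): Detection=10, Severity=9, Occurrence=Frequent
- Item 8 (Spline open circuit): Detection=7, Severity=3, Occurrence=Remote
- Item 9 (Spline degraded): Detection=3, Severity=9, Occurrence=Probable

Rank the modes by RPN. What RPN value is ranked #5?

RPN = Severity × Occurrence × Detection:
  Item 4: 9 × 1 × 9 = 81
  Item 5: 3 × 6 × 6 = 108
  Item 6: 2 × 4 × 5 = 40
  Item 7: 9 × 9 × 10 = 810
  Item 8: 3 × 4 × 7 = 84
  Item 9: 9 × 7 × 3 = 189
Sorted descending: 810, 189, 108, 84, 81, 40.
The fifth-highest RPN is 81 (Item 4).

81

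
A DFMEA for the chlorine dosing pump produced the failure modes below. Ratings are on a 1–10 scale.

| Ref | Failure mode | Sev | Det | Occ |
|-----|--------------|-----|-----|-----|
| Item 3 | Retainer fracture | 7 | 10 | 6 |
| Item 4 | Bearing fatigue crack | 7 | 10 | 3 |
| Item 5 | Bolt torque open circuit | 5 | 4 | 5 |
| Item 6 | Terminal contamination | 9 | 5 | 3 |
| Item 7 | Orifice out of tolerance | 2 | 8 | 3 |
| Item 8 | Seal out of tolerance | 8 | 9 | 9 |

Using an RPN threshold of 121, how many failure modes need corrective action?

RPN = Severity × Occurrence × Detection:
  Item 3: 7 × 6 × 10 = 420
  Item 4: 7 × 3 × 10 = 210
  Item 5: 5 × 5 × 4 = 100
  Item 6: 9 × 3 × 5 = 135
  Item 7: 2 × 3 × 8 = 48
  Item 8: 8 × 9 × 9 = 648
Modes with RPN ≥ 121: Item 3 (420), Item 4 (210), Item 6 (135), Item 8 (648) → 4.

4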